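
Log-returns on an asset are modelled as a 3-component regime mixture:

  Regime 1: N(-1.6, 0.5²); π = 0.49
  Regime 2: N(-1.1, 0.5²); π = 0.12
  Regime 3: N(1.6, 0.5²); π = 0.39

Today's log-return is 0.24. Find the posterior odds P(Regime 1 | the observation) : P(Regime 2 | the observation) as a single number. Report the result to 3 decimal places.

The posterior odds equal the prior odds times the likelihood ratio: (π_i/π_j)·(f_i(x)/f_j(x)).
Evaluate each component's likelihood at the observed value:
  p_1 = 0.00091463
  p_2 = 0.0219939
  p_3 = 0.0197423
0.000448169 / 0.00263926 ≈ 0.170

0.170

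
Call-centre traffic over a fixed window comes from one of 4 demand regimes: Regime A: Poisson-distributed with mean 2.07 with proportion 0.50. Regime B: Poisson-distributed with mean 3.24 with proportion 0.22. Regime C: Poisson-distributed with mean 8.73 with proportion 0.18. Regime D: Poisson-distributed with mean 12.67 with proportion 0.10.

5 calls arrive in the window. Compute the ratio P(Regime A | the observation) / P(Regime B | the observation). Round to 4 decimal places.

0.7795

Only the two components matter; the odds are (π_i f_i(x)) / (π_j f_j(x)).
Evaluate each component's likelihood at the observed value:
  f_A = e^(−2.07)·2.07^5/5! = 0.0399651
  f_B = e^(−3.24)·3.24^5/5! = 0.116528
  f_C = e^(−8.73)·8.73^5/5! = 0.0683123
  f_D = e^(−12.67)·12.67^5/5! = 0.00855442
Posterior odds = (π_A·f_A) / (π_B·f_B) = (0.50·0.0399651) / (0.22·0.116528) = 0.0199825 / 0.0256361 ≈ 0.7795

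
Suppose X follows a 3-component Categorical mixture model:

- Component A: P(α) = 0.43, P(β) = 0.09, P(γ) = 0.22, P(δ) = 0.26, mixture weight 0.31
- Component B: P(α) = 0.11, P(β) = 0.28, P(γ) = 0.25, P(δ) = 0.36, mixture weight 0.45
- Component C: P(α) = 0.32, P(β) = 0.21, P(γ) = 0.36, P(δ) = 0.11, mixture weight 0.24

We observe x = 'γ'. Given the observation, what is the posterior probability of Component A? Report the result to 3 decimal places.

0.255

P(component k | x) = π_k·f_k(x) / marginal(x), where marginal(x) = Σ_j π_j·f_j(x).
Evaluate each component's likelihood at the observed value:
  L_A = 0.22
  L_B = 0.25
  L_C = 0.36
Weight by the priors:
  π_A·L_A = 0.31 × 0.22 = 0.0682
  π_B·L_B = 0.45 × 0.25 = 0.1125
  π_C·L_C = 0.24 × 0.36 = 0.0864
Marginal: 0.0682 + 0.1125 + 0.0864 = 0.2671
So the posterior for Component A is 0.0682 / 0.2671 ≈ 0.255.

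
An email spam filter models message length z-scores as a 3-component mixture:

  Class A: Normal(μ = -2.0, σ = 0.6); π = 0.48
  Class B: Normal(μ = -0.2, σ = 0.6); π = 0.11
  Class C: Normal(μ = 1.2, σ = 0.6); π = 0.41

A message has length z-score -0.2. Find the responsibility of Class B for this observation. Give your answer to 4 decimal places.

P(component k | x) = π_k·f_k(x) / marginal(x), where marginal(x) = Σ_j π_j·f_j(x).
Normal densities:
  p_A = (1/(0.6·√(2π)))·exp(−(-0.2−-2.0)²/(2·0.6²)) = 0.664904·exp(-4.50000) = 0.00738641
  p_B = (1/(0.6·√(2π)))·exp(−(-0.2−-0.2)²/(2·0.6²)) = 0.664904·exp(-0.00000) = 0.664904
  p_C = (1/(0.6·√(2π)))·exp(−(-0.2−1.2)²/(2·0.6²)) = 0.664904·exp(-2.72222) = 0.0437031
Multiply by the mixture weights:
  π_A·p_A = 0.48 × 0.00738641 = 0.00354548
  π_B·p_B = 0.11 × 0.664904 = 0.0731394
  π_C·p_C = 0.41 × 0.0437031 = 0.0179183
Evidence: 0.00354548 + 0.0731394 + 0.0179183 = 0.0946032
P(Class B | x) ≈ 0.7731

0.7731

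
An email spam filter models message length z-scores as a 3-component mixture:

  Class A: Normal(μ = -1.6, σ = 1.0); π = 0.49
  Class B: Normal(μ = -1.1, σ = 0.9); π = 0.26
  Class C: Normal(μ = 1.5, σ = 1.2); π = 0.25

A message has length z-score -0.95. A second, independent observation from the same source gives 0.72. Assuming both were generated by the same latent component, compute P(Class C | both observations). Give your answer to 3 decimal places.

P(component k | x) = w_k·f_k(x) / marginal(x), where marginal(x) = Σ_j w_j·f_j(x).
Since both observations come from the same component, the likelihood for component k is f_k(x₁)·f_k(x₂).
  p_A = [(1/(1.0·√(2π)))·exp(−(-0.95−-1.6)²/(2·1.0²)) = 0.398942·exp(-0.21125) = 0.322972] × [0.0270481] = 0.00873579
  p_B = [(1/(0.9·√(2π)))·exp(−(-0.95−-1.1)²/(2·0.9²)) = 0.443269·exp(-0.01389) = 0.437155] × [0.057368] = 0.0250787
  p_C = [(1/(1.2·√(2π)))·exp(−(-0.95−1.5)²/(2·1.2²)) = 0.332452·exp(-2.08420) = 0.0413592] × [0.269144] = 0.0111316
Unnormalised posteriors:
  w_A·p_A = 0.49 × 0.00873579 = 0.00428054
  w_B·p_B = 0.26 × 0.0250787 = 0.00652046
  w_C·p_C = 0.25 × 0.0111316 = 0.00278289
Sum: 0.00428054 + 0.00652046 + 0.00278289 = 0.0135839
So the posterior for Class C is 0.00278289 / 0.0135839 ≈ 0.205.

0.205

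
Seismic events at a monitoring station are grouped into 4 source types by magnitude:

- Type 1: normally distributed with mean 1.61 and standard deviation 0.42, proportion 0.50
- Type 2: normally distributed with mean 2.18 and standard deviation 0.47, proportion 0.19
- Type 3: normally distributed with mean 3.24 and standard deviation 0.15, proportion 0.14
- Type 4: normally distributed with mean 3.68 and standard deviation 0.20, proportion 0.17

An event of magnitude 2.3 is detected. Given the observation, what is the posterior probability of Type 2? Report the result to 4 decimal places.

P(component k | x) = π_k·f_k(x) / marginal(x), where marginal(x) = Σ_j π_j·f_j(x).
Normal densities:
  f_1 = (1/(0.42·√(2π)))·exp(−(2.3−1.61)²/(2·0.42²)) = 0.949863·exp(-1.34949) = 0.246368
  f_2 = (1/(0.47·√(2π)))·exp(−(2.3−2.18)²/(2·0.47²)) = 0.848813·exp(-0.03259) = 0.821593
  f_3 = (1/(0.15·√(2π)))·exp(−(2.3−3.24)²/(2·0.15²)) = 2.659615·exp(-19.63556) = 7.89233e-09
  f_4 = (1/(0.20·√(2π)))·exp(−(2.3−3.68)²/(2·0.20²)) = 1.994711·exp(-23.80500) = 9.15166e-11
Prior × likelihood for each component:
  π_1·f_1 = 0.50 × 0.246368 = 0.123184
  π_2·f_2 = 0.19 × 0.821593 = 0.156103
  π_3·f_3 = 0.14 × 7.89233e-09 = 1.10493e-09
  π_4·f_4 = 0.17 × 9.15166e-11 = 1.55578e-11
Sum: 0.123184 + 0.156103 + 1.10493e-09 + 1.55578e-11 = 0.279287
P(Type 2 | the observation) = 0.156103 / 0.279287 ≈ 0.5589

0.5589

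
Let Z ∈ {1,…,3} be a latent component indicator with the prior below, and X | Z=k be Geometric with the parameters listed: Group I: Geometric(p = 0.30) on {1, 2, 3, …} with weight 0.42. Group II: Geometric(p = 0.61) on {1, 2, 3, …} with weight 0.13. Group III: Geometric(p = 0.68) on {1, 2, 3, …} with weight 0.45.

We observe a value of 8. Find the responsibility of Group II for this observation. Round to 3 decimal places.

0.010

Apply Bayes' rule: the posterior for each component is proportional to its prior times its likelihood at x.
Component likelihoods at x = 8:
  p_I = 0.0247063
  p_II = 0.000837109
  p_III = 0.000233646
Prior × likelihood for each component:
  π_I·p_I = 0.42 × 0.0247063 = 0.0103766
  π_II·p_II = 0.13 × 0.000837109 = 0.000108824
  π_III·p_III = 0.45 × 0.000233646 = 0.000105141
Denominator: 0.0103766 + 0.000108824 + 0.000105141 = 0.0105906
Responsibility of Group II: 0.000108824 / 0.0105906 ≈ 0.010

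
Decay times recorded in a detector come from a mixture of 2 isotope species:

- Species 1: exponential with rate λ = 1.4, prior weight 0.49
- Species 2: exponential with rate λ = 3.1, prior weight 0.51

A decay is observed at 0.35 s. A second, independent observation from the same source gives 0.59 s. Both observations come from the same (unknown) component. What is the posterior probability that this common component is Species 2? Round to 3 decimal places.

0.508

Posterior ∝ prior × likelihood, so P(k | x) ∝ π_k f_k(x); normalise over all components.
Since both observations come from the same component, the likelihood for component k is f_k(x₁)·f_k(x₂).
  p_1 = [0.857677] × [0.612916] = 0.525684
  p_2 = [1.0475] × [0.49778] = 0.521422
Unnormalised posteriors:
  π_1·p_1 = 0.49 × 0.525684 = 0.257585
  π_2·p_2 = 0.51 × 0.521422 = 0.265925
Marginal: 0.257585 + 0.265925 = 0.52351
P(Species 2 | x) = 0.265925 / 0.52351 ≈ 0.508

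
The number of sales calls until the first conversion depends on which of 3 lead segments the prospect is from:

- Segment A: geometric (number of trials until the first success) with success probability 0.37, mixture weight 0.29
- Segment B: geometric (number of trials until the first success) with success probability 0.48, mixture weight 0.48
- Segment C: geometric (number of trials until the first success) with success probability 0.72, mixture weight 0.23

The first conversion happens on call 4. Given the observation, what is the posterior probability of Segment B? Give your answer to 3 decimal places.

Posterior ∝ prior × likelihood, so P(k | x) ∝ P(Z=k) f_k(x); normalise over all components.
Geometric probabilities:
  p_A = 0.37·(1−0.37)^3 = 0.37·0.250047 = 0.0925174
  p_B = 0.48·(1−0.48)^3 = 0.48·0.140608 = 0.0674918
  p_C = 0.72·(1−0.72)^3 = 0.72·0.021952 = 0.0158054
Multiply by the mixture weights:
  P(Z=A)·p_A = 0.29 × 0.0925174 = 0.02683
  P(Z=B)·p_B = 0.48 × 0.0674918 = 0.0323961
  P(Z=C)·p_C = 0.23 × 0.0158054 = 0.00363525
Denominator: 0.02683 + 0.0323961 + 0.00363525 = 0.0628614
Responsibility of Segment B: 0.0323961 / 0.0628614 ≈ 0.515

0.515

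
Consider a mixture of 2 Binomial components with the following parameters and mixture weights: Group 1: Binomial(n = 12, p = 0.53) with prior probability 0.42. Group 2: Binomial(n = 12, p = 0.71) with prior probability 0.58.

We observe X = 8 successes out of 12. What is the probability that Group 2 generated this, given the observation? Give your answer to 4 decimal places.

0.6749

P(component k | x) = π_k·f_k(x) / marginal(x), where marginal(x) = Σ_j π_j·f_j(x).
Component likelihoods at x = 8 successes out of 12:
  p_1 = 0.150385
  p_2 = 0.226081
Multiply by the mixture weights:
  π_1·p_1 = 0.42 × 0.150385 = 0.0631616
  π_2·p_2 = 0.58 × 0.226081 = 0.131127
Evidence: 0.0631616 + 0.131127 = 0.194289
So the posterior for Group 2 is 0.131127 / 0.194289 ≈ 0.6749.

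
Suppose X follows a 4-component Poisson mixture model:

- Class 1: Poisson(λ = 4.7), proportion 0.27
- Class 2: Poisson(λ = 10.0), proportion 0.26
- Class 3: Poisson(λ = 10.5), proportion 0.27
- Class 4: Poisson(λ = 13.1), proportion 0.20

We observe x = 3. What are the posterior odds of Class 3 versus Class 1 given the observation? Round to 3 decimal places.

0.034

Posterior odds = (P(Z=i) f_i(x)) / (P(Z=j) f_j(x)); the normalising sum cancels.
Evaluate each component's likelihood at the observed value:
  f_1 = 0.157383
  f_2 = 0.00756665
  f_3 = 0.00531281
  f_4 = 0.000766311
0.00143446 / 0.0424935 ≈ 0.034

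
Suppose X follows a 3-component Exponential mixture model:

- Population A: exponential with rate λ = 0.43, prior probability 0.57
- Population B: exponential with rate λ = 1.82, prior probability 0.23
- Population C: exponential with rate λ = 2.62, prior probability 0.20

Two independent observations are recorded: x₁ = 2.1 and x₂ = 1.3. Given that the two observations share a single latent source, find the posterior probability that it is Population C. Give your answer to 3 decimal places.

0.007

Posterior ∝ prior × likelihood, so P(k | x) ∝ π_k f_k(x); normalise over all components.
Since both observations come from the same component, the likelihood for component k is f_k(x₁)·f_k(x₂).
  p_A = [0.43·e^(−0.43·2.1) = 0.43·e^(−0.9030) = 0.174301] × [0.245866] = 0.0428547
  p_B = [1.82·e^(−1.82·2.1) = 1.82·e^(−3.8220) = 0.0398289] × [0.170817] = 0.00680344
  p_C = [2.62·e^(−2.62·2.1) = 2.62·e^(−5.5020) = 0.0106859] × [0.0869149] = 0.000928768
Prior × likelihood for each component:
  π_A·p_A = 0.57 × 0.0428547 = 0.0244272
  π_B·p_B = 0.23 × 0.00680344 = 0.00156479
  π_C·p_C = 0.20 × 0.000928768 = 0.000185754
Marginal: 0.0244272 + 0.00156479 + 0.000185754 = 0.0261777
Responsibility of Population C: 0.000185754 / 0.0261777 ≈ 0.007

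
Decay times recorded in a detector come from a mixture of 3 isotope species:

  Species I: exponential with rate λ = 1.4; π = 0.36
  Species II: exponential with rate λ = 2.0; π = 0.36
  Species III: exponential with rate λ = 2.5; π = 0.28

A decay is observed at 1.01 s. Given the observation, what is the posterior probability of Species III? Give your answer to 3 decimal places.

0.204

The responsibility of component k is w_k f_k(x) divided by Σ_j w_j f_j(x).
Exponential densities:
  L_I = 1.4·e^(−1.4·1.01) = 1.4·e^(−1.4140) = 0.340436
  L_II = 2.0·e^(−2.0·1.01) = 2.0·e^(−2.0200) = 0.265311
  L_III = 2.5·e^(−2.5·1.01) = 2.5·e^(−2.5250) = 0.200146
Unnormalised posteriors:
  w_I·L_I = 0.36 × 0.340436 = 0.122557
  w_II·L_II = 0.36 × 0.265311 = 0.0955119
  w_III·L_III = 0.28 × 0.200146 = 0.0560408
Normaliser: 0.122557 + 0.0955119 + 0.0560408 = 0.27411
So the posterior for Species III is 0.0560408 / 0.27411 ≈ 0.204.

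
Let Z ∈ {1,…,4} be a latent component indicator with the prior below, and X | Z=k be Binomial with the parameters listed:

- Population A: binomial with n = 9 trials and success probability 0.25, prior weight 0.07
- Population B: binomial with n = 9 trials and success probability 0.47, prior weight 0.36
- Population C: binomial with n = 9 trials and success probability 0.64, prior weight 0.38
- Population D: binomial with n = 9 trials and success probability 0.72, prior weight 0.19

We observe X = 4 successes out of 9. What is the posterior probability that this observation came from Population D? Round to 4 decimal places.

Posterior ∝ prior × likelihood, so P(k | x) ∝ w_k f_k(x); normalise over all components.
Evaluate each component's likelihood at the observed value:
  p_A = C(9,4)·0.25^4·0.75^5 = 126·0.00390625·0.237305 = 0.116798
  p_B = C(9,4)·0.47^4·0.53^5 = 126·0.0487968·0.0418195 = 0.257123
  p_C = C(9,4)·0.64^4·0.36^5 = 126·0.167772·0.00604662 = 0.127821
  p_D = C(9,4)·0.72^4·0.28^5 = 126·0.268739·0.00172104 = 0.0582761
Prior × likelihood for each component:
  w_A·p_A = 0.07 × 0.116798 = 0.00817589
  w_B·p_B = 0.36 × 0.257123 = 0.0925644
  w_C·p_C = 0.38 × 0.127821 = 0.0485721
  w_D·p_D = 0.19 × 0.0582761 = 0.0110725
Denominator: 0.00817589 + 0.0925644 + 0.0485721 + 0.0110725 = 0.160385
P(Population D | x) = 0.0110725 / 0.160385 ≈ 0.0690

0.0690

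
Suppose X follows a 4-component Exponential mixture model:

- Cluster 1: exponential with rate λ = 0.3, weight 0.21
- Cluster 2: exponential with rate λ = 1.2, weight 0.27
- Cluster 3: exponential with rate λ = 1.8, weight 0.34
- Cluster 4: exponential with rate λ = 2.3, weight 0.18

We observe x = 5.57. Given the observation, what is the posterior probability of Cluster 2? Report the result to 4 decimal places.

The responsibility of component k is π_k f_k(x) divided by Σ_j π_j f_j(x).
Exponential densities:
  p_1 = 0.3·e^(−0.3·5.57) = 0.3·e^(−1.6710) = 0.0564177
  p_2 = 1.2·e^(−1.2·5.57) = 1.2·e^(−6.6840) = 0.00150092
  p_3 = 1.8·e^(−1.8·5.57) = 1.8·e^(−10.0260) = 7.96225e-05
  p_4 = 2.3·e^(−2.3·5.57) = 2.3·e^(−12.8110) = 6.28031e-06
Unnormalised posteriors:
  π_1·p_1 = 0.21 × 0.0564177 = 0.0118477
  π_2·p_2 = 0.27 × 0.00150092 = 0.000405248
  π_3·p_3 = 0.34 × 7.96225e-05 = 2.70717e-05
  π_4·p_4 = 0.18 × 6.28031e-06 = 1.13046e-06
Sum: 0.0118477 + 0.000405248 + 2.70717e-05 + 1.13046e-06 = 0.0122812
P(Cluster 2 | 5.57) ≈ 0.0330

0.0330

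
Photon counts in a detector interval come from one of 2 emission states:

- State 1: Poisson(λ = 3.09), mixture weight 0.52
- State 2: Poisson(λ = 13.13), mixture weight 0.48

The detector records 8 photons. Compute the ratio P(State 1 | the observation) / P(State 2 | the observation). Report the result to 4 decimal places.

Only the two components matter; the odds are (w_i f_i(x)) / (w_j f_j(x)).
Poisson probabilities:
  p_1 = e^(−3.09)·3.09^8/8! = 0.00937945
  p_2 = e^(−13.13)·13.13^8/8! = 0.0434821
Posterior odds = (w_1·p_1) / (w_2·p_2) = (0.52·0.00937945) / (0.48·0.0434821) = 0.00487731 / 0.0208714 ≈ 0.2337

0.2337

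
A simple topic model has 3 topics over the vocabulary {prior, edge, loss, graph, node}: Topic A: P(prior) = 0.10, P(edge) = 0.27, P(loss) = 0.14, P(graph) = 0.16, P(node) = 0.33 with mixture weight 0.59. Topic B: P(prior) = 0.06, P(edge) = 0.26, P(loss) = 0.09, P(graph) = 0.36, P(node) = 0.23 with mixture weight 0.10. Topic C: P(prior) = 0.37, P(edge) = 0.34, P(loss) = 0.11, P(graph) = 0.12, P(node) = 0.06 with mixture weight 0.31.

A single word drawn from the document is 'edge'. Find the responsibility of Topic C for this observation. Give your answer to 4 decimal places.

Apply Bayes' rule: the posterior for each component is proportional to its prior times its likelihood at x.
Component likelihoods at x = 'edge':
  L_A = 0.27
  L_B = 0.26
  L_C = 0.34
Prior × likelihood for each component:
  P(Z=A)·L_A = 0.59 × 0.27 = 0.1593
  P(Z=B)·L_B = 0.10 × 0.26 = 0.026
  P(Z=C)·L_C = 0.31 × 0.34 = 0.1054
Normaliser: 0.1593 + 0.026 + 0.1054 = 0.2907
Responsibility of Topic C: 0.1054 / 0.2907 ≈ 0.3626

0.3626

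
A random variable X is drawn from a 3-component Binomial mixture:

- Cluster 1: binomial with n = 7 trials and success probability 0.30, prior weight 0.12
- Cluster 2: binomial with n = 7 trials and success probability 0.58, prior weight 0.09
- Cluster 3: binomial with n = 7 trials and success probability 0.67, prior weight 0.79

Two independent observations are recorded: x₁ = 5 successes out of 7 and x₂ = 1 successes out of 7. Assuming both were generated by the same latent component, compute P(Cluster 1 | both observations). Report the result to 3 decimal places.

0.274

Apply Bayes' rule: the posterior for each component is proportional to its prior times its likelihood at x.
Since both observations come from the same component, the likelihood for component k is f_k(x₁)·f_k(x₂).
  f_1 = [C(7,5)·0.30^5·0.70^2 = 21·0.00243·0.49 = 0.0250047] × [0.247063] = 0.00617773
  f_2 = [C(7,5)·0.58^5·0.42^2 = 21·0.0656357·0.1764 = 0.243141] × [0.0222855] = 0.00541851
  f_3 = [C(7,5)·0.67^5·0.33^2 = 21·0.135013·0.1089 = 0.30876] × [0.00605698] = 0.00187016
Unnormalised posteriors:
  w_1·f_1 = 0.12 × 0.00617773 = 0.000741328
  w_2·f_2 = 0.09 × 0.00541851 = 0.000487666
  w_3·f_3 = 0.79 × 0.00187016 = 0.00147742
Marginal: 0.000741328 + 0.000487666 + 0.00147742 = 0.00270642
So the posterior for Cluster 1 is 0.000741328 / 0.00270642 ≈ 0.274.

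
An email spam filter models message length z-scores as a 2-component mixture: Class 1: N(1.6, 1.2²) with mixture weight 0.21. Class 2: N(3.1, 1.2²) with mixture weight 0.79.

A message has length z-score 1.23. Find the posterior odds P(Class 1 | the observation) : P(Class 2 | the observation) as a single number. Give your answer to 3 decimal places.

0.854

The posterior odds equal the prior odds times the likelihood ratio: (w_i/w_j)·(f_i(x)/f_j(x)).
Evaluate each component's likelihood at the observed value:
  L_1 = (1/(1.2·√(2π)))·exp(−(1.23−1.6)²/(2·1.2²)) = 0.332452·exp(-0.04753) = 0.317019
  L_2 = (1/(1.2·√(2π)))·exp(−(1.23−3.1)²/(2·1.2²)) = 0.332452·exp(-1.21420) = 0.0987206
Odds = (0.21/0.79) × (0.317019/0.0987206) = 0.265823 × 3.21127 ≈ 0.854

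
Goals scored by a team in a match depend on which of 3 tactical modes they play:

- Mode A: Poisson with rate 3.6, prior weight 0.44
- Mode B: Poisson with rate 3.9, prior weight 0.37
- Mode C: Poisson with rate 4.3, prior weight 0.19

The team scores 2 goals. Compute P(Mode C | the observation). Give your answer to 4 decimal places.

The responsibility of component k is P(Z=k) f_k(x) divided by Σ_j P(Z=j) f_j(x).
Evaluate each component's likelihood at the observed value:
  p_A = e^(−3.6)·3.6^2/2! = 0.177058
  p_B = e^(−3.9)·3.9^2/2! = 0.15394
  p_C = e^(−4.3)·4.3^2/2! = 0.125441
Unnormalised posteriors:
  P(Z=A)·p_A = 0.44 × 0.177058 = 0.0779054
  P(Z=B)·p_B = 0.37 × 0.15394 = 0.0569577
  P(Z=C)·p_C = 0.19 × 0.125441 = 0.0238339
Evidence: 0.0779054 + 0.0569577 + 0.0238339 = 0.158697
P(Mode C | 2 goals) = 0.0238339 / 0.158697 ≈ 0.1502

0.1502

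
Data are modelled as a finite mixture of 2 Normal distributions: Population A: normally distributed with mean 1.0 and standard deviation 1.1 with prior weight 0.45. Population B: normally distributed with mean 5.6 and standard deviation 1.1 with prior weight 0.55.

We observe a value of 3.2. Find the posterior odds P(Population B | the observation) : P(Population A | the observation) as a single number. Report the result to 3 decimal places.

Posterior odds = (w_i f_i(x)) / (w_j f_j(x)); the normalising sum cancels.
Normal densities:
  f_A = 0.0490827
  f_B = 0.0335602
Posterior odds = (w_B·f_B) / (w_A·f_A) = (0.55·0.0335602) / (0.45·0.0490827) = 0.0184581 / 0.0220872 ≈ 0.836

0.836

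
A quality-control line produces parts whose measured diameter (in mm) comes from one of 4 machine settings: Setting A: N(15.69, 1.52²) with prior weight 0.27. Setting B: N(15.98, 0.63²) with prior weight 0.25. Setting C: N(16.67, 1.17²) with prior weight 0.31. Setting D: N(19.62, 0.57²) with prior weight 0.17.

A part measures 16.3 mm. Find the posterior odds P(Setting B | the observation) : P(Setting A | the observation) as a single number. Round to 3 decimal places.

2.128

The posterior odds equal the prior odds times the likelihood ratio: (P(Z=i)/P(Z=j))·(f_i(x)/f_j(x)).
Normal densities:
  f_A = (1/(1.52·√(2π)))·exp(−(16.3−15.69)²/(2·1.52²)) = 0.262462·exp(-0.08053) = 0.242155
  f_B = (1/(0.63·√(2π)))·exp(−(16.3−15.98)²/(2·0.63²)) = 0.633242·exp(-0.12900) = 0.556603
  f_C = (1/(1.17·√(2π)))·exp(−(16.3−16.67)²/(2·1.17²)) = 0.340976·exp(-0.05000) = 0.324346
  f_D = (1/(0.57·√(2π)))·exp(−(16.3−19.62)²/(2·0.57²)) = 0.699899·exp(-16.96276) = 3.00748e-08
Odds = (0.25/0.27) × (0.556603/0.242155) = 0.925926 × 2.29854 ≈ 2.128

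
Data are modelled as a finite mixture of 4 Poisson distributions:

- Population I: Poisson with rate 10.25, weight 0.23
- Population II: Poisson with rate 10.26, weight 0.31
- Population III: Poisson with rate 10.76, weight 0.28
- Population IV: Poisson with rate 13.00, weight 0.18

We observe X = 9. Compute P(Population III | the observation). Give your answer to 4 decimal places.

Apply Bayes' rule: the posterior for each component is proportional to its prior times its likelihood at x.
Evaluate each component's likelihood at the observed value:
  f_I = e^(−10.25)·10.25^9/9! = 0.121684
  f_II = e^(−10.26)·10.26^9/9! = 0.121535
  f_III = e^(−10.76)·10.76^9/9! = 0.11312
  f_IV = e^(−13.00)·13.00^9/9! = 0.066054
Unnormalised posteriors:
  π_I·f_I = 0.23 × 0.121684 = 0.0279873
  π_II·f_II = 0.31 × 0.121535 = 0.0376759
  π_III·f_III = 0.28 × 0.11312 = 0.0316736
  π_IV·f_IV = 0.18 × 0.066054 = 0.0118897
Marginal: 0.0279873 + 0.0376759 + 0.0316736 + 0.0118897 = 0.109226
P(Population III | x) ≈ 0.2900

0.2900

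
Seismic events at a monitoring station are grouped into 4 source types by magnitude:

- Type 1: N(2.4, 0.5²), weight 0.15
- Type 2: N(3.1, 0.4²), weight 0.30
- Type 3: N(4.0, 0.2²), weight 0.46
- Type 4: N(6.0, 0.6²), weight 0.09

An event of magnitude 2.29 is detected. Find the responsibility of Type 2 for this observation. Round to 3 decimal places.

The responsibility of component k is π_k f_k(x) divided by Σ_j π_j f_j(x).
Normal densities:
  p_1 = (1/(0.5·√(2π)))·exp(−(2.29−2.4)²/(2·0.5²)) = 0.797885·exp(-0.02420) = 0.778808
  p_2 = (1/(0.4·√(2π)))·exp(−(2.29−3.1)²/(2·0.4²)) = 0.997356·exp(-2.05031) = 0.128354
  p_3 = (1/(0.2·√(2π)))·exp(−(2.29−4.0)²/(2·0.2²)) = 1.994711·exp(-36.55125) = 2.66608e-16
  p_4 = (1/(0.6·√(2π)))·exp(−(2.29−6.0)²/(2·0.6²)) = 0.664904·exp(-19.11681) = 3.31463e-09
Multiply by the mixture weights:
  π_1·p_1 = 0.15 × 0.778808 = 0.116821
  π_2·p_2 = 0.30 × 0.128354 = 0.0385063
  π_3·p_3 = 0.46 × 2.66608e-16 = 1.2264e-16
  π_4·p_4 = 0.09 × 3.31463e-09 = 2.98317e-10
Denominator: 0.116821 + 0.0385063 + 1.2264e-16 + 2.98317e-10 = 0.155327
So the posterior for Type 2 is 0.0385063 / 0.155327 ≈ 0.248.

0.248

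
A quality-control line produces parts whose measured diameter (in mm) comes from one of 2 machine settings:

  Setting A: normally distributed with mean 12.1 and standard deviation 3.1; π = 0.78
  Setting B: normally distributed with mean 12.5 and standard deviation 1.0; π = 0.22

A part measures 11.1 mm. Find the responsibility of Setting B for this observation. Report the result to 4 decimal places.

0.2569

The responsibility of component k is P(Z=k) f_k(x) divided by Σ_j P(Z=j) f_j(x).
Evaluate each component's likelihood at the observed value:
  p_A = (1/(3.1·√(2π)))·exp(−(11.1−12.1)²/(2·3.1²)) = 0.128691·exp(-0.05203) = 0.122167
  p_B = (1/(1.0·√(2π)))·exp(−(11.1−12.5)²/(2·1.0²)) = 0.398942·exp(-0.98000) = 0.149727
Weight by the priors:
  P(Z=A)·p_A = 0.78 × 0.122167 = 0.0952899
  P(Z=B)·p_B = 0.22 × 0.149727 = 0.03294
Denominator: 0.0952899 + 0.03294 = 0.12823
P(Setting B | 11.1 mm) = 0.03294 / 0.12823 ≈ 0.2569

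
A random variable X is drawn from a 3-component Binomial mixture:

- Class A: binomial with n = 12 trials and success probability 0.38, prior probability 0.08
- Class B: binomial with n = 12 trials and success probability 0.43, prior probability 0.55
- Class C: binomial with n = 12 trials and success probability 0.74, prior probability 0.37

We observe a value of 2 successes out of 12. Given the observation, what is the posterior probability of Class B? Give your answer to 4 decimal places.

Posterior ∝ prior × likelihood, so P(k | x) ∝ P(Z=k) f_k(x); normalise over all components.
Evaluate each component's likelihood at the observed value:
  p_A = 0.0799886
  p_B = 0.0441804
  p_C = 5.102e-05
Unnormalised posteriors:
  P(Z=A)·p_A = 0.08 × 0.0799886 = 0.00639909
  P(Z=B)·p_B = 0.55 × 0.0441804 = 0.0242992
  P(Z=C)·p_C = 0.37 × 5.102e-05 = 1.88774e-05
Normaliser: 0.00639909 + 0.0242992 + 1.88774e-05 = 0.0307172
P(Class B | data) = 0.0242992 / 0.0307172 ≈ 0.7911

0.7911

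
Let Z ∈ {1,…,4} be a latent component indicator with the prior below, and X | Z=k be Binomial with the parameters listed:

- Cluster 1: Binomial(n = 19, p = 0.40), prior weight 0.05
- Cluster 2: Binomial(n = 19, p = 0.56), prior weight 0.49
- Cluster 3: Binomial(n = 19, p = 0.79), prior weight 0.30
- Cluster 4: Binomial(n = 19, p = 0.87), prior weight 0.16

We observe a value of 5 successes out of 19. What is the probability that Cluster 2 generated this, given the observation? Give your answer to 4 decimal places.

Posterior ∝ prior × likelihood, so P(k | x) ∝ P(Z=k) f_k(x); normalise over all components.
Component likelihoods at x = 5 successes out of 19:
  f_1 = 0.0933088
  f_2 = 0.00652804
  f_3 = 1.16067e-06
  f_4 = 2.28196e-09
Prior × likelihood for each component:
  P(Z=1)·f_1 = 0.05 × 0.0933088 = 0.00466544
  P(Z=2)·f_2 = 0.49 × 0.00652804 = 0.00319874
  P(Z=3)·f_3 = 0.30 × 1.16067e-06 = 3.48202e-07
  P(Z=4)·f_4 = 0.16 × 2.28196e-09 = 3.65114e-10
Sum: 0.00466544 + 0.00319874 + 3.48202e-07 + 3.65114e-10 = 0.00786453
Responsibility of Cluster 2: 0.00319874 / 0.00786453 ≈ 0.4067

0.4067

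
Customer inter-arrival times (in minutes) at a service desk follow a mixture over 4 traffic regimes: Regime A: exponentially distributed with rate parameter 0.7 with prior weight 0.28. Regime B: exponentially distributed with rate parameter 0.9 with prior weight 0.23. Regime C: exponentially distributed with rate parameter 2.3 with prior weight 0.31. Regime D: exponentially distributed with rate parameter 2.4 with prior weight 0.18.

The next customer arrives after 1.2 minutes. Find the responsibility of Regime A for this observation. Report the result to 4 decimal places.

0.3773

The responsibility of component k is π_k f_k(x) divided by Σ_j π_j f_j(x).
Component likelihoods at x = 1.2 minutes:
  f_A = 0.302197
  f_B = 0.305636
  f_C = 0.145571
  f_D = 0.134723
Weight by the priors:
  π_A·f_A = 0.28 × 0.302197 = 0.0846153
  π_B·f_B = 0.23 × 0.305636 = 0.0702963
  π_C·f_C = 0.31 × 0.145571 = 0.045127
  π_D·f_D = 0.18 × 0.134723 = 0.0242502
Sum: 0.0846153 + 0.0702963 + 0.045127 + 0.0242502 = 0.224289
Responsibility of Regime A: 0.0846153 / 0.224289 ≈ 0.3773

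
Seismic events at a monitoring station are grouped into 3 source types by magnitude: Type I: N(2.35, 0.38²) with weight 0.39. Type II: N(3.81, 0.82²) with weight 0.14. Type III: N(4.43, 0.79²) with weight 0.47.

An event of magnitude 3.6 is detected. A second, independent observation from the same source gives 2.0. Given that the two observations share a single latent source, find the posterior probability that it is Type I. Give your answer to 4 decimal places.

P(component k | x) = π_k·f_k(x) / marginal(x), where marginal(x) = Σ_j π_j·f_j(x).
Since both observations come from the same component, the likelihood for component k is f_k(x₁)·f_k(x₂).
  L_I = [(1/(0.38·√(2π)))·exp(−(3.6−2.35)²/(2·0.38²)) = 1.049848·exp(-5.41032) = 0.00469305] × [0.68693] = 0.00322379
  L_II = [(1/(0.82·√(2π)))·exp(−(3.6−3.81)²/(2·0.82²)) = 0.486515·exp(-0.03279) = 0.470819] × [0.0425697] = 0.0200427
  L_III = [(1/(0.79·√(2π)))·exp(−(3.6−4.43)²/(2·0.79²)) = 0.504990·exp(-0.55191) = 0.290797] × [0.00445402] = 0.00129521
Prior × likelihood for each component:
  π_I·L_I = 0.39 × 0.00322379 = 0.00125728
  π_II·L_II = 0.14 × 0.0200427 = 0.00280597
  π_III·L_III = 0.47 × 0.00129521 = 0.000608751
Marginal: 0.00125728 + 0.00280597 + 0.000608751 = 0.004672
So the posterior for Type I is 0.00125728 / 0.004672 ≈ 0.2691.

0.2691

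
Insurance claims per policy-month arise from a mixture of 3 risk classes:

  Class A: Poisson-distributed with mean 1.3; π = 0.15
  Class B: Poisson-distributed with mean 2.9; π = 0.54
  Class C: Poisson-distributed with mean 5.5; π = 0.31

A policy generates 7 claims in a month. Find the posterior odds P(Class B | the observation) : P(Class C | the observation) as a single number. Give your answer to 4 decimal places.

Since P(k|x) ∝ π_k f_k(x), the posterior odds are π_i f_i(x) / (π_j f_j(x)).
Component likelihoods at x = 7 claims:
  L_A = 0.000339305
  L_B = 0.0188322
  L_C = 0.123449
Posterior odds = (π_B·L_B) / (π_C·L_C) = (0.54·0.0188322) / (0.31·0.123449) = 0.0101694 / 0.0382693 ≈ 0.2657

0.2657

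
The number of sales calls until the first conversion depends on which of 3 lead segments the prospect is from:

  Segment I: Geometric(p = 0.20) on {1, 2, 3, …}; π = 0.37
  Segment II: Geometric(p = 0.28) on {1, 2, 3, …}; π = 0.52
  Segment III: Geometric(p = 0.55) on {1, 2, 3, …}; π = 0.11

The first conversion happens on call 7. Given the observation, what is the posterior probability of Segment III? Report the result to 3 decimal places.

Posterior ∝ prior × likelihood, so P(k | x) ∝ w_k f_k(x); normalise over all components.
Geometric probabilities:
  L_I = 0.20·(1−0.20)^6 = 0.20·0.262144 = 0.0524288
  L_II = 0.28·(1−0.28)^6 = 0.28·0.139314 = 0.0390079
  L_III = 0.55·(1−0.55)^6 = 0.55·0.00830377 = 0.00456707
Unnormalised posteriors:
  w_I·L_I = 0.37 × 0.0524288 = 0.0193987
  w_II·L_II = 0.52 × 0.0390079 = 0.0202841
  w_III·L_III = 0.11 × 0.00456707 = 0.000502378
Sum: 0.0193987 + 0.0202841 + 0.000502378 = 0.0401852
Responsibility of Segment III: 0.000502378 / 0.0401852 ≈ 0.013

0.013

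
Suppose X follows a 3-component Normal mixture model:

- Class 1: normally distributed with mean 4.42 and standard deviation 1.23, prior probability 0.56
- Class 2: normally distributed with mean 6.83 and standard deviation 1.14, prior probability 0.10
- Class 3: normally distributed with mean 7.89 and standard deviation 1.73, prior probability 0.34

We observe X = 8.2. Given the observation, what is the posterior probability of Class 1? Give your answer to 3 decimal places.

0.017

Apply Bayes' rule: the posterior for each component is proportional to its prior times its likelihood at x.
Normal densities:
  p_1 = 0.00288526
  p_2 = 0.16998
  p_3 = 0.22693
Prior × likelihood for each component:
  w_1·p_1 = 0.56 × 0.00288526 = 0.00161574
  w_2·p_2 = 0.10 × 0.16998 = 0.016998
  w_3·p_3 = 0.34 × 0.22693 = 0.0771561
Denominator: 0.00161574 + 0.016998 + 0.0771561 = 0.0957699
P(Class 1 | 8.2) = 0.00161574 / 0.0957699 ≈ 0.017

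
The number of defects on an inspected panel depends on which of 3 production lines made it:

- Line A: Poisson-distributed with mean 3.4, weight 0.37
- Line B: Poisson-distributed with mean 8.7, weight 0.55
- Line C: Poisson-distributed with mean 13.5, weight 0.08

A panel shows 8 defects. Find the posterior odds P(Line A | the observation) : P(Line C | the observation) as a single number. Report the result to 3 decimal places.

1.822

Only the two components matter; the odds are (π_i f_i(x)) / (π_j f_j(x)).
Poisson probabilities:
  f_A = e^(−3.4)·3.4^8/8! = 0.0147812
  f_B = e^(−8.7)·8.7^8/8! = 0.135604
  f_C = e^(−13.5)·13.5^8/8! = 0.0375123
0.00546904 / 0.00300099 ≈ 1.822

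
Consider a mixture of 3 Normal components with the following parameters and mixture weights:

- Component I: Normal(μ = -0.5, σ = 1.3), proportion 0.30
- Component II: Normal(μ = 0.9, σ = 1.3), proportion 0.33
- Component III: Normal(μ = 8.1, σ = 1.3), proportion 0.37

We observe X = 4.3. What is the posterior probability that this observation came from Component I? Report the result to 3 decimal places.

0.020

P(component k | x) = P(Z=k)·f_k(x) / marginal(x), where marginal(x) = Σ_j P(Z=j)·f_j(x).
Component likelihoods at x = 4.3:
  p_I = 0.000336178
  p_II = 0.0100376
  p_III = 0.00428133
Weight by the priors:
  P(Z=I)·p_I = 0.30 × 0.000336178 = 0.000100853
  P(Z=II)·p_II = 0.33 × 0.0100376 = 0.0033124
  P(Z=III)·p_III = 0.37 × 0.00428133 = 0.00158409
Evidence: 0.000100853 + 0.0033124 + 0.00158409 = 0.00499734
P(Component I | the observation) = 0.000100853 / 0.00499734 ≈ 0.020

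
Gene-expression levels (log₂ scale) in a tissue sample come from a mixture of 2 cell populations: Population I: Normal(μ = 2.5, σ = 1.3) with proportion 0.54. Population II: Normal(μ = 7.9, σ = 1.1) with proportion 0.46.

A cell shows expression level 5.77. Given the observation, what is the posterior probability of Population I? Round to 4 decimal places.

By Bayes' theorem, P(k | x) = π_k f_k(x) / Σ_j π_j f_j(x).
Component likelihoods at x = 5.77:
  L_I = (1/(1.3·√(2π)))·exp(−(5.77−2.5)²/(2·1.3²)) = 0.306879·exp(-3.16358) = 0.012973
  L_II = (1/(1.1·√(2π)))·exp(−(5.77−7.9)²/(2·1.1²)) = 0.362675·exp(-1.87475) = 0.0556318
Unnormalised posteriors:
  π_I·L_I = 0.54 × 0.012973 = 0.00700544
  π_II·L_II = 0.46 × 0.0556318 = 0.0255906
Sum: 0.00700544 + 0.0255906 = 0.0325961
Responsibility of Population I: 0.00700544 / 0.0325961 ≈ 0.2149

0.2149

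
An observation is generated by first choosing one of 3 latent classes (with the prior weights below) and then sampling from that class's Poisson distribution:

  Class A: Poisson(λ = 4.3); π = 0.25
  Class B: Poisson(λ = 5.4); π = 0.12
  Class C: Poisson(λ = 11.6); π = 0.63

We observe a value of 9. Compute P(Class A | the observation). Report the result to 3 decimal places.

0.066

The responsibility of component k is w_k f_k(x) divided by Σ_j w_j f_j(x).
Component likelihoods at x = 9:
  p_A = e^(−4.3)·4.3^9/9! = 0.0187926
  p_B = e^(−5.4)·5.4^9/9! = 0.0485949
  p_C = e^(−11.6)·11.6^9/9! = 0.0960601
Weight by the priors:
  w_A·p_A = 0.25 × 0.0187926 = 0.00469815
  w_B·p_B = 0.12 × 0.0485949 = 0.00583139
  w_C·p_C = 0.63 × 0.0960601 = 0.0605178
Sum: 0.00469815 + 0.00583139 + 0.0605178 = 0.0710474
P(Class A | data) = 0.00469815 / 0.0710474 ≈ 0.066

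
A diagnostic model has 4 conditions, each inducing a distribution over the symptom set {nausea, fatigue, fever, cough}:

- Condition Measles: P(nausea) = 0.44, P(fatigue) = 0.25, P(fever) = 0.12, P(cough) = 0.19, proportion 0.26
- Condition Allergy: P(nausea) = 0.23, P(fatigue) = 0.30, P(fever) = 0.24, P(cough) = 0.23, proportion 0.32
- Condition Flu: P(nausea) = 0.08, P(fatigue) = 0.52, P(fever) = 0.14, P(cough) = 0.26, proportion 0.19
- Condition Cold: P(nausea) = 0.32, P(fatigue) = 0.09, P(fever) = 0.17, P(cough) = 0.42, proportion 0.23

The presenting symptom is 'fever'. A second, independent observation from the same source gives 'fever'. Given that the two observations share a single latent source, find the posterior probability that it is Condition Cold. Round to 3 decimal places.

Apply Bayes' rule: the posterior for each component is proportional to its prior times its likelihood at x.
Since both observations come from the same component, the likelihood for component k is f_k(x₁)·f_k(x₂).
  p_Measles = [P(fever | comp) = 0.12] × [0.12] = 0.0144
  p_Allergy = [P(fever | comp) = 0.24] × [0.24] = 0.0576
  p_Flu = [P(fever | comp) = 0.14] × [0.14] = 0.0196
  p_Cold = [P(fever | comp) = 0.17] × [0.17] = 0.0289
Prior × likelihood for each component:
  π_Measles·p_Measles = 0.26 × 0.0144 = 0.003744
  π_Allergy·p_Allergy = 0.32 × 0.0576 = 0.018432
  π_Flu·p_Flu = 0.19 × 0.0196 = 0.003724
  π_Cold·p_Cold = 0.23 × 0.0289 = 0.006647
Evidence: 0.003744 + 0.018432 + 0.003724 + 0.006647 = 0.032547
P(Condition Cold | x₁, x₂) = 0.006647 / 0.032547 ≈ 0.204

0.204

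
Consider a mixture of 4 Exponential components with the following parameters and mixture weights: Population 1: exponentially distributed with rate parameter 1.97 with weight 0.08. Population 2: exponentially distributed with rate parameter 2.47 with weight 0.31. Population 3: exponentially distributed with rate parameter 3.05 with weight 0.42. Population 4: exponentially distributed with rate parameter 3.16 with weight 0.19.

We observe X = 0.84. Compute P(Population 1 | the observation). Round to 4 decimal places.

By Bayes' theorem, P(k | x) = π_k f_k(x) / Σ_j π_j f_j(x).
Evaluate each component's likelihood at the observed value:
  p_1 = 0.376527
  p_2 = 0.310186
  p_3 = 0.235308
  p_4 = 0.222278
Unnormalised posteriors:
  π_1·p_1 = 0.08 × 0.376527 = 0.0301221
  π_2·p_2 = 0.31 × 0.310186 = 0.0961578
  π_3·p_3 = 0.42 × 0.235308 = 0.0988295
  π_4·p_4 = 0.19 × 0.222278 = 0.0422328
Denominator: 0.0301221 + 0.0961578 + 0.0988295 + 0.0422328 = 0.267342
So the posterior for Population 1 is 0.0301221 / 0.267342 ≈ 0.1127.

0.1127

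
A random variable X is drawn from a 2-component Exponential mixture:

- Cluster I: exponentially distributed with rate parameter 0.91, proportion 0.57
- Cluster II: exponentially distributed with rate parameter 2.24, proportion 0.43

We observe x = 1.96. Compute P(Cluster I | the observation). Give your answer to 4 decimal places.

0.8795

Apply Bayes' rule: the posterior for each component is proportional to its prior times its likelihood at x.
Component likelihoods at x = 1.96:
  f_I = 0.152909
  f_II = 0.0277665
Multiply by the mixture weights:
  π_I·f_I = 0.57 × 0.152909 = 0.0871583
  π_II·f_II = 0.43 × 0.0277665 = 0.0119396
Denominator: 0.0871583 + 0.0119396 = 0.0990979
So the posterior for Cluster I is 0.0871583 / 0.0990979 ≈ 0.8795.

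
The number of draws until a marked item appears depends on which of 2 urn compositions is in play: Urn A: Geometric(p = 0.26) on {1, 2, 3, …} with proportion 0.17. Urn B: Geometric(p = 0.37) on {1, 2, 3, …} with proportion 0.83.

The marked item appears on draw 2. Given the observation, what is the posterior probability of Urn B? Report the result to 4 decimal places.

0.8554

Apply Bayes' rule: the posterior for each component is proportional to its prior times its likelihood at x.
Geometric probabilities:
  L_A = 0.26·(1−0.26)^1 = 0.26·0.74 = 0.1924
  L_B = 0.37·(1−0.37)^1 = 0.37·0.63 = 0.2331
Weight by the priors:
  P(Z=A)·L_A = 0.17 × 0.1924 = 0.032708
  P(Z=B)·L_B = 0.83 × 0.2331 = 0.193473
Evidence: 0.032708 + 0.193473 = 0.226181
Responsibility of Urn B: 0.193473 / 0.226181 ≈ 0.8554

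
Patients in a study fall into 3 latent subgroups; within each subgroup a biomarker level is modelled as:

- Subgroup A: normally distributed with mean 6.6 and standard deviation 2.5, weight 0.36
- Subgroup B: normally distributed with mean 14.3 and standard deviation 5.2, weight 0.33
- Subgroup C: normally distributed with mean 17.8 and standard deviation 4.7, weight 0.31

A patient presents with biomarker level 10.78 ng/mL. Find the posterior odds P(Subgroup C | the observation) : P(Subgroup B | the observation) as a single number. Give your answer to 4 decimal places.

The posterior odds equal the prior odds times the likelihood ratio: (P(Z=i)/P(Z=j))·(f_i(x)/f_j(x)).
Evaluate each component's likelihood at the observed value:
  f_A = 0.0394382
  f_B = 0.0610105
  f_C = 0.0278215
Posterior odds = (P(Z=C)·f_C) / (P(Z=B)·f_B) = (0.31·0.0278215) / (0.33·0.0610105) = 0.00862466 / 0.0201335 ≈ 0.4284

0.4284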